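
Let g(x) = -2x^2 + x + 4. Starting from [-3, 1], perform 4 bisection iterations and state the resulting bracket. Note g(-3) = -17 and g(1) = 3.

g(-1) = 1 > 0, so the root lies in [-3, -1]
g(-2) = -6 < 0, so the root lies in [-2, -1]
g(-1.5) = -2 < 0, so the root lies in [-1.5, -1]
g(-1.25) = -0.375 < 0, so the root lies in [-1.25, -1]

[-1.25, -1]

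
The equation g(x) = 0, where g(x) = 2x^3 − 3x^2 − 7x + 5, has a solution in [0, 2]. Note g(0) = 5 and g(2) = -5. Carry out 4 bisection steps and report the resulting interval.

[0.5, 0.625]

g(1) = -3 < 0, so the root lies in [0, 1]
g(0.5) = 1 > 0, so the root lies in [0.5, 1]
g(0.75) = -1.09375 < 0, so the root lies in [0.5, 0.75]
g(0.625) = -0.0586 < 0, so the root lies in [0.5, 0.625]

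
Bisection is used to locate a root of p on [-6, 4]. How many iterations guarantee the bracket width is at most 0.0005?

15

Width after n steps is 10/2^n. Need 2^n ≥ 10/0.0005 = 20000.
2^14 = 16384 < 20000 ≤ 2^15 = 32768, so n = 15.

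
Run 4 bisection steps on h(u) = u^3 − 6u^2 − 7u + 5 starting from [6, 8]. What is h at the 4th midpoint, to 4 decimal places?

midpoint 7: h = 5 > 0 → [6, 7]
midpoint 6.5: h = -19.375 < 0 → [6.5, 7]
midpoint 6.75: h = -8.078125 < 0 → [6.75, 7]
midpoint 6.875: h = -1.7676 < 0 → [6.875, 7]

-1.7676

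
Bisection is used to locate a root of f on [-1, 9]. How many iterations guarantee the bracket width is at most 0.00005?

18

Width after n steps is 10/2^n. Need 2^n ≥ 10/0.00005 = 200000.
2^17 = 131072 < 200000 ≤ 2^18 = 262144, so n = 18.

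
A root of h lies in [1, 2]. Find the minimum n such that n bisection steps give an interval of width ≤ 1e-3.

10

Width after n steps is 1/2^n. Need 2^n ≥ 1/1e-3 = 1000.
2^9 = 512 < 1000 ≤ 2^10 = 1024, so n = 10.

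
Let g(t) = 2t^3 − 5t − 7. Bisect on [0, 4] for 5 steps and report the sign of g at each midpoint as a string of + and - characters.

g(2) = -1 < 0, so the root lies in [2, 4]
g(3) = 32 > 0, so the root lies in [2, 3]
g(2.5) = 11.75 > 0, so the root lies in [2, 2.5]
g(2.25) = 4.5312 > 0, so the root lies in [2, 2.25]
g(2.125) = 1.5664 > 0, so the root lies in [2, 2.125]

-++++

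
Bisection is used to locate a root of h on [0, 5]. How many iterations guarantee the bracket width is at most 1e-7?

26

Width after n steps is 5/2^n. Need 2^n ≥ 5/1e-7 = 50000000.
2^25 = 33554432 < 50000000 ≤ 2^26 = 67108864, so n = 26.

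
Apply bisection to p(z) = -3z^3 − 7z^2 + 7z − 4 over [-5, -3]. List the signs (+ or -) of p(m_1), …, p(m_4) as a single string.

+++-

p(-4) = 48 > 0, so the root lies in [-4, -3]
p(-3.5) = 14.375 > 0, so the root lies in [-3.5, -3]
p(-3.25) = 2.296875 > 0, so the root lies in [-3.25, -3]
p(-3.125) = -2.6816 < 0, so the root lies in [-3.25, -3.125]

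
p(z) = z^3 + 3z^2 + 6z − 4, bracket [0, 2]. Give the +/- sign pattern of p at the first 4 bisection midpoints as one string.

+-++

midpoint 1: p = 6 > 0 → [0, 1]
midpoint 0.5: p = -0.125 < 0 → [0.5, 1]
midpoint 0.75: p = 2.609375 > 0 → [0.5, 0.75]
midpoint 0.625: p = 1.166 > 0 → [0.5, 0.625]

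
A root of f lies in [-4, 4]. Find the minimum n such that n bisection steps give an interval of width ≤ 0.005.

Width after n steps is 8/2^n. Need 2^n ≥ 8/0.005 = 1600.
2^10 = 1024 < 1600 ≤ 2^11 = 2048, so n = 11.

11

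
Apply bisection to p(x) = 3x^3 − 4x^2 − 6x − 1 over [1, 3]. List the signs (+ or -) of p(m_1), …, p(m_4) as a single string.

m = 2, p(m) = -5 (−); new bracket [2, 3]
m = 2.5, p(m) = 5.875 (+); new bracket [2, 2.5]
m = 2.25, p(m) = -0.578125 (−); new bracket [2.25, 2.5]
m = 2.375, p(m) = 2.377 (+); new bracket [2.25, 2.375]

-+-+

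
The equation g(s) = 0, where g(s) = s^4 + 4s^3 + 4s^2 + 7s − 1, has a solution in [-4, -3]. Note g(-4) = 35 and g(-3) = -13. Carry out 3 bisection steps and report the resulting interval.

s = -3.5 gives g = 2.0625, positive; keep [-3.5, -3]
s = -3.25 gives g = -7.246094, negative; keep [-3.5, -3.25]
s = -3.375 gives g = -3.0896, negative; keep [-3.5, -3.375]

[-3.5, -3.375]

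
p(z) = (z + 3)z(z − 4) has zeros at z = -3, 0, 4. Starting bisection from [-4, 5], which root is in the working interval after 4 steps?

p(0.5) = -6.125 < 0, so the root lies in [0.5, 5]
p(2.75) = -19.765625 < 0, so the root lies in [2.75, 5]
p(3.875) = -3.330078 < 0, so the root lies in [3.875, 5]
p(4.4375) = 14.4392 > 0, so the root lies in [3.875, 4.4375]

4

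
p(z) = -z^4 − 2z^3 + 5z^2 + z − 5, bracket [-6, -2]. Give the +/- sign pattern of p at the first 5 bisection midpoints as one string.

-+-+-

m = -4, p(m) = -57 (−); new bracket [-4, -2]
m = -3, p(m) = 10 (+); new bracket [-4, -3]
m = -3.5, p(m) = -11.5625 (−); new bracket [-3.5, -3]
m = -3.25, p(m) = 1.6523 (+); new bracket [-3.5, -3.25]
m = -3.375, p(m) = -4.2815 (−); new bracket [-3.375, -3.25]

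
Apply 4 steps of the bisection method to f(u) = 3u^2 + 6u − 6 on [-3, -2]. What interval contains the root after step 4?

[-2.75, -2.6875]

m = -2.5, f(m) = -2.25 (−); new bracket [-3, -2.5]
m = -2.75, f(m) = 0.1875 (+); new bracket [-2.75, -2.5]
m = -2.625, f(m) = -1.078125 (−); new bracket [-2.75, -2.625]
m = -2.6875, f(m) = -0.457 (−); new bracket [-2.75, -2.6875]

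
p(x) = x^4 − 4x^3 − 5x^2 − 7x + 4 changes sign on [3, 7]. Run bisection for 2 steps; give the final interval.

[5, 6]

p(5) = -31 < 0, so the root lies in [5, 7]
p(6) = 214 > 0, so the root lies in [5, 6]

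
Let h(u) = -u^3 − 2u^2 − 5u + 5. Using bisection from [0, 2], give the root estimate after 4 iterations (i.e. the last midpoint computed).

0.625

midpoint 1: h = -3 < 0 → [0, 1]
midpoint 0.5: h = 1.875 > 0 → [0.5, 1]
midpoint 0.75: h = -0.296875 < 0 → [0.5, 0.75]
midpoint 0.625: h = 0.8496 > 0 → [0.625, 0.75]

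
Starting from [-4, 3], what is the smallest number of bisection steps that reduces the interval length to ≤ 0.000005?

21

Width after n steps is 7/2^n. Need 2^n ≥ 7/0.000005 = 1400000.
2^20 = 1048576 < 1400000 ≤ 2^21 = 2097152, so n = 21.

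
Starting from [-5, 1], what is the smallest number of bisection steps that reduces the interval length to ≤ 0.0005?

14

Width after n steps is 6/2^n. Need 2^n ≥ 6/0.0005 = 12000.
2^13 = 8192 < 12000 ≤ 2^14 = 16384, so n = 14.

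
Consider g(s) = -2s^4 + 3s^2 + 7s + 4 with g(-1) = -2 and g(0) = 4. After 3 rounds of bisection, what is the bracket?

[-0.75, -0.625]

s = -0.5 gives g = 1.125, positive; keep [-1, -0.5]
s = -0.75 gives g = -0.195312, negative; keep [-0.75, -0.5]
s = -0.625 gives g = 0.491699, positive; keep [-0.75, -0.625]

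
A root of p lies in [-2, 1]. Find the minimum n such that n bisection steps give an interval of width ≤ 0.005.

Width after n steps is 3/2^n. Need 2^n ≥ 3/0.005 = 600.
2^9 = 512 < 600 ≤ 2^10 = 1024, so n = 10.

10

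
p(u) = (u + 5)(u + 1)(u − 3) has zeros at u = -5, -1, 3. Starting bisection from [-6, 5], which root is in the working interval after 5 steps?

m = -0.5, p(m) = -7.875 (−); new bracket [-0.5, 5]
m = 2.25, p(m) = -17.671875 (−); new bracket [2.25, 5]
m = 3.625, p(m) = 24.931641 (+); new bracket [2.25, 3.625]
m = 2.9375, p(m) = -1.9534 (−); new bracket [2.9375, 3.625]
m = 3.28125, p(m) = 9.9715 (+); new bracket [2.9375, 3.28125]

3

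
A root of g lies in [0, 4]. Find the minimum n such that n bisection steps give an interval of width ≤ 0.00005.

Width after n steps is 4/2^n. Need 2^n ≥ 4/0.00005 = 80000.
2^16 = 65536 < 80000 ≤ 2^17 = 131072, so n = 17.

17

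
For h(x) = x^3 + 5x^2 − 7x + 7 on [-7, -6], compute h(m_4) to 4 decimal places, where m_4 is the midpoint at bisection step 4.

-1.1125

h(-6.5) = -10.875 < 0, so the root lies in [-6.5, -6]
h(-6.25) = 1.921875 > 0, so the root lies in [-6.5, -6.25]
h(-6.375) = -4.255859 < 0, so the root lies in [-6.375, -6.25]
h(-6.3125) = -1.1125 < 0, so the root lies in [-6.3125, -6.25]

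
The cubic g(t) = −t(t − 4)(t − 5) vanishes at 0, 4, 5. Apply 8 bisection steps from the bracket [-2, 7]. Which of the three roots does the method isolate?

m = 2.5, g(m) = -9.375 (−); new bracket [-2, 2.5]
m = 0.25, g(m) = -4.453125 (−); new bracket [-2, 0.25]
m = -0.875, g(m) = 25.060547 (+); new bracket [-0.875, 0.25]
m = -0.3125, g(m) = 7.1594 (+); new bracket [-0.3125, 0.25]
m = -0.03125, g(m) = 0.6338 (+); new bracket [-0.03125, 0.25]
m = 0.109375, g(m) = -2.0811 (−); new bracket [-0.03125, 0.109375]
m = 0.0390625, g(m) = -0.7676 (−); new bracket [-0.03125, 0.0390625]
m = 0.00390625, g(m) = -0.078 (−); new bracket [-0.03125, 0.00390625]

0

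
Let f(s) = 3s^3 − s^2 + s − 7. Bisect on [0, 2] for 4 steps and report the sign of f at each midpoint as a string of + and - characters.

m = 1, f(m) = -4 (−); new bracket [1, 2]
m = 1.5, f(m) = 2.375 (+); new bracket [1, 1.5]
m = 1.25, f(m) = -1.453125 (−); new bracket [1.25, 1.5]
m = 1.375, f(m) = 0.2832 (+); new bracket [1.25, 1.375]

-+-+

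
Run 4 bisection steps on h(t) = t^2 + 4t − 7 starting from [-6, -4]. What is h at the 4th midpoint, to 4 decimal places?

0.3906

m = -5, h(m) = -2 (−); new bracket [-6, -5]
m = -5.5, h(m) = 1.25 (+); new bracket [-5.5, -5]
m = -5.25, h(m) = -0.4375 (−); new bracket [-5.5, -5.25]
m = -5.375, h(m) = 0.3906 (+); new bracket [-5.375, -5.25]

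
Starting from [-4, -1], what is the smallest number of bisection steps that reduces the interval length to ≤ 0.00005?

Width after n steps is 3/2^n. Need 2^n ≥ 3/0.00005 = 60000.
2^15 = 32768 < 60000 ≤ 2^16 = 65536, so n = 16.

16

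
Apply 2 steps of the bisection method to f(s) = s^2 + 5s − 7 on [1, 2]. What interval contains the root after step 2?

s = 1.5 gives f = 2.75, positive; keep [1, 1.5]
s = 1.25 gives f = 0.8125, positive; keep [1, 1.25]

[1, 1.25]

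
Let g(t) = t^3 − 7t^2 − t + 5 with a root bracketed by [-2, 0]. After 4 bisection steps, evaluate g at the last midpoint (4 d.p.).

t = -1 gives g = -2, negative; keep [-1, 0]
t = -0.5 gives g = 3.625, positive; keep [-1, -0.5]
t = -0.75 gives g = 1.390625, positive; keep [-1, -0.75]
t = -0.875 gives g = -0.1543, negative; keep [-0.875, -0.75]

-0.1543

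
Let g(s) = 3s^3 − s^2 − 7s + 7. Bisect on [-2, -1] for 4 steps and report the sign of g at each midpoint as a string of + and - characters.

midpoint -1.5: g = 5.125 > 0 → [-2, -1.5]
midpoint -1.75: g = 0.109375 > 0 → [-2, -1.75]
midpoint -1.875: g = -3.166016 < 0 → [-1.875, -1.75]
midpoint -1.8125: g = -1.4607 < 0 → [-1.8125, -1.75]

++--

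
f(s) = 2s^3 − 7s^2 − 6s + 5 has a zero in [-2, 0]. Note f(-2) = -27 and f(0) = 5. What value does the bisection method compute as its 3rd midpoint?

-1.25

f(-1) = 2 > 0, so the root lies in [-2, -1]
f(-1.5) = -8.5 < 0, so the root lies in [-1.5, -1]
f(-1.25) = -2.34375 < 0, so the root lies in [-1.25, -1]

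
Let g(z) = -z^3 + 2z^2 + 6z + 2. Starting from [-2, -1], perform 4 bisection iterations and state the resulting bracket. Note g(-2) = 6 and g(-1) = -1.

midpoint -1.5: g = 0.875 > 0 → [-1.5, -1]
midpoint -1.25: g = -0.421875 < 0 → [-1.5, -1.25]
midpoint -1.375: g = 0.130859 > 0 → [-1.375, -1.25]
midpoint -1.3125: g = -0.1687 < 0 → [-1.375, -1.3125]

[-1.375, -1.3125]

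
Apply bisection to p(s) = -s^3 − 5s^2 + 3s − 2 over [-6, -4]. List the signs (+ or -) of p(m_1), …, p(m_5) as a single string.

m = -5, p(m) = -17 (−); new bracket [-6, -5]
m = -5.5, p(m) = -3.375 (−); new bracket [-6, -5.5]
m = -5.75, p(m) = 5.546875 (+); new bracket [-5.75, -5.5]
m = -5.625, p(m) = 0.9004 (+); new bracket [-5.625, -5.5]
m = -5.5625, p(m) = -1.283 (−); new bracket [-5.625, -5.5625]

--++-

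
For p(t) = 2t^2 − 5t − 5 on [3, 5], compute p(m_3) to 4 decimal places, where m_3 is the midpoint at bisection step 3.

t = 4 gives p = 7, positive; keep [3, 4]
t = 3.5 gives p = 2, positive; keep [3, 3.5]
t = 3.25 gives p = -0.125, negative; keep [3.25, 3.5]

-0.1250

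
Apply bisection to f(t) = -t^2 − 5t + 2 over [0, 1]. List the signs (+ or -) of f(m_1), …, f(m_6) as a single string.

-+-+++

m = 0.5, f(m) = -0.75 (−); new bracket [0, 0.5]
m = 0.25, f(m) = 0.6875 (+); new bracket [0.25, 0.5]
m = 0.375, f(m) = -0.015625 (−); new bracket [0.25, 0.375]
m = 0.3125, f(m) = 0.3398 (+); new bracket [0.3125, 0.375]
m = 0.34375, f(m) = 0.1631 (+); new bracket [0.34375, 0.375]
m = 0.359375, f(m) = 0.074 (+); new bracket [0.359375, 0.375]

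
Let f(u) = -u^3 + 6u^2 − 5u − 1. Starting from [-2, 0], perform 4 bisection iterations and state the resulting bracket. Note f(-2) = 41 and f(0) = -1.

[-0.25, -0.125]

midpoint -1: f = 11 > 0 → [-1, 0]
midpoint -0.5: f = 3.125 > 0 → [-0.5, 0]
midpoint -0.25: f = 0.640625 > 0 → [-0.25, 0]
midpoint -0.125: f = -0.2793 < 0 → [-0.25, -0.125]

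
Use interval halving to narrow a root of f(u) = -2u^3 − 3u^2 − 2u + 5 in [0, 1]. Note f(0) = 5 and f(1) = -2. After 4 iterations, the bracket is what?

u = 0.5 gives f = 3, positive; keep [0.5, 1]
u = 0.75 gives f = 0.96875, positive; keep [0.75, 1]
u = 0.875 gives f = -0.386719, negative; keep [0.75, 0.875]
u = 0.8125 gives f = 0.3218, positive; keep [0.8125, 0.875]

[0.8125, 0.875]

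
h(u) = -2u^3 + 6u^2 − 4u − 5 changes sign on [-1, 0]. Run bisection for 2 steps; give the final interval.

[-0.75, -0.5]

u = -0.5 gives h = -1.25, negative; keep [-1, -0.5]
u = -0.75 gives h = 2.21875, positive; keep [-0.75, -0.5]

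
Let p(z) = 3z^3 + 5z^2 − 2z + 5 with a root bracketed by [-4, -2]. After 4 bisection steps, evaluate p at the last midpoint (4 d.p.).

-2.2363

midpoint -3: p = -25 < 0 → [-3, -2]
midpoint -2.5: p = -5.625 < 0 → [-2.5, -2]
midpoint -2.25: p = 0.640625 > 0 → [-2.5, -2.25]
midpoint -2.375: p = -2.2363 < 0 → [-2.375, -2.25]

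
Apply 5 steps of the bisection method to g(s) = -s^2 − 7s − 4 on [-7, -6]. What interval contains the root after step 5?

[-6.375, -6.34375]

s = -6.5 gives g = -0.75, negative; keep [-6.5, -6]
s = -6.25 gives g = 0.6875, positive; keep [-6.5, -6.25]
s = -6.375 gives g = -0.015625, negative; keep [-6.375, -6.25]
s = -6.3125 gives g = 0.3398, positive; keep [-6.375, -6.3125]
s = -6.34375 gives g = 0.1631, positive; keep [-6.375, -6.34375]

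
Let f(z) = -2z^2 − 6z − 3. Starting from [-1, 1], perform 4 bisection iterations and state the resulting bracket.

midpoint 0: f = -3 < 0 → [-1, 0]
midpoint -0.5: f = -0.5 < 0 → [-1, -0.5]
midpoint -0.75: f = 0.375 > 0 → [-0.75, -0.5]
midpoint -0.625: f = -0.0312 < 0 → [-0.75, -0.625]

[-0.75, -0.625]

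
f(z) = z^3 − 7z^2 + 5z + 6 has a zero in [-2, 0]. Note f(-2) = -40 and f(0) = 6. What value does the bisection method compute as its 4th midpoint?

-0.625

z = -1 gives f = -7, negative; keep [-1, 0]
z = -0.5 gives f = 1.625, positive; keep [-1, -0.5]
z = -0.75 gives f = -2.109375, negative; keep [-0.75, -0.5]
z = -0.625 gives f = -0.1035, negative; keep [-0.625, -0.5]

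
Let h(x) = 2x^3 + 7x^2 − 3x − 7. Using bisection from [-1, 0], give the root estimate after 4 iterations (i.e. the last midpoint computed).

m = -0.5, h(m) = -4 (−); new bracket [-1, -0.5]
m = -0.75, h(m) = -1.65625 (−); new bracket [-1, -0.75]
m = -0.875, h(m) = -0.355469 (−); new bracket [-1, -0.875]
m = -0.9375, h(m) = 0.3169 (+); new bracket [-0.9375, -0.875]

-0.9375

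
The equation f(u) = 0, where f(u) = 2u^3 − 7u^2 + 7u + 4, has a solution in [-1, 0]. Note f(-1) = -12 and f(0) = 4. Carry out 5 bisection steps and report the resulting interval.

f(-0.5) = -1.5 < 0, so the root lies in [-0.5, 0]
f(-0.25) = 1.78125 > 0, so the root lies in [-0.5, -0.25]
f(-0.375) = 0.285156 > 0, so the root lies in [-0.5, -0.375]
f(-0.4375) = -0.5698 < 0, so the root lies in [-0.4375, -0.375]
f(-0.40625) = -0.1331 < 0, so the root lies in [-0.40625, -0.375]

[-0.40625, -0.375]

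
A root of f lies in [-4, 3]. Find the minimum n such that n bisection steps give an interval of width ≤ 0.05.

8

Width after n steps is 7/2^n. Need 2^n ≥ 7/0.05 = 140.
2^7 = 128 < 140 ≤ 2^8 = 256, so n = 8.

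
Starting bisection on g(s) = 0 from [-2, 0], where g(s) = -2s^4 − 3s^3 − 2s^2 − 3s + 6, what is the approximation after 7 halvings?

-1.859375

s = -1 gives g = 8, positive; keep [-2, -1]
s = -1.5 gives g = 6, positive; keep [-2, -1.5]
s = -1.75 gives g = 2.445312, positive; keep [-2, -1.75]
s = -1.875 gives g = -0.3501, negative; keep [-1.875, -1.75]
s = -1.8125 gives g = 1.1457, positive; keep [-1.875, -1.8125]
s = -1.84375 gives g = 0.4234, positive; keep [-1.875, -1.84375]
s = -1.859375 gives g = 0.0432, positive; keep [-1.875, -1.859375]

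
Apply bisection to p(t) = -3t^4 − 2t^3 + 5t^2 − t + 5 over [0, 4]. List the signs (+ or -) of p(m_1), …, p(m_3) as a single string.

-+-

m = 2, p(m) = -41 (−); new bracket [0, 2]
m = 1, p(m) = 4 (+); new bracket [1, 2]
m = 1.5, p(m) = -7.1875 (−); new bracket [1, 1.5]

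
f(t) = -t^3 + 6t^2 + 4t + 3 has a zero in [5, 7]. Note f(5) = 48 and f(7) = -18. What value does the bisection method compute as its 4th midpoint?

6.625

t = 6 gives f = 27, positive; keep [6, 7]
t = 6.5 gives f = 7.875, positive; keep [6.5, 7]
t = 6.75 gives f = -4.171875, negative; keep [6.5, 6.75]
t = 6.625 gives f = 2.0684, positive; keep [6.625, 6.75]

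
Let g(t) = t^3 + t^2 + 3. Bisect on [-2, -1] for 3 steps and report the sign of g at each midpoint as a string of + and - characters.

m = -1.5, g(m) = 1.875 (+); new bracket [-2, -1.5]
m = -1.75, g(m) = 0.703125 (+); new bracket [-2, -1.75]
m = -1.875, g(m) = -0.076172 (−); new bracket [-1.875, -1.75]

++-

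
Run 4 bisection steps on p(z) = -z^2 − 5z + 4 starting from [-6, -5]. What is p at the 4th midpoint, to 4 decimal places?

0.0898

midpoint -5.5: p = 1.25 > 0 → [-6, -5.5]
midpoint -5.75: p = -0.3125 < 0 → [-5.75, -5.5]
midpoint -5.625: p = 0.484375 > 0 → [-5.75, -5.625]
midpoint -5.6875: p = 0.0898 > 0 → [-5.75, -5.6875]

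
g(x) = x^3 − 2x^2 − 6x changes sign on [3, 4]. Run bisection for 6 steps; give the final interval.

[3.640625, 3.65625]

g(3.5) = -2.625 < 0, so the root lies in [3.5, 4]
g(3.75) = 2.109375 > 0, so the root lies in [3.5, 3.75]
g(3.625) = -0.396484 < 0, so the root lies in [3.625, 3.75]
g(3.6875) = 0.821 > 0, so the root lies in [3.625, 3.6875]
g(3.65625) = 0.2035 > 0, so the root lies in [3.625, 3.65625]
g(3.640625) = -0.0987 < 0, so the root lies in [3.640625, 3.65625]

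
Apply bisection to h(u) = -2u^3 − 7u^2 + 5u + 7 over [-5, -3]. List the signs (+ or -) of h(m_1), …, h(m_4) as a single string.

m = -4, h(m) = 3 (+); new bracket [-4, -3]
m = -3.5, h(m) = -10.5 (−); new bracket [-4, -3.5]
m = -3.75, h(m) = -4.71875 (−); new bracket [-4, -3.75]
m = -3.875, h(m) = -1.1133 (−); new bracket [-4, -3.875]

+---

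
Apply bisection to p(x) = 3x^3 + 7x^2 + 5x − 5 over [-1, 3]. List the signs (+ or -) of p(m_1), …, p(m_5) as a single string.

+--++

x = 1 gives p = 10, positive; keep [-1, 1]
x = 0 gives p = -5, negative; keep [0, 1]
x = 0.5 gives p = -0.375, negative; keep [0.5, 1]
x = 0.75 gives p = 3.9531, positive; keep [0.5, 0.75]
x = 0.625 gives p = 1.5918, positive; keep [0.5, 0.625]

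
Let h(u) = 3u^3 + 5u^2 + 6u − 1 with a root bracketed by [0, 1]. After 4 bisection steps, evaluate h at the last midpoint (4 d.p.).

0.3206

midpoint 0.5: h = 3.625 > 0 → [0, 0.5]
midpoint 0.25: h = 0.859375 > 0 → [0, 0.25]
midpoint 0.125: h = -0.166016 < 0 → [0.125, 0.25]
midpoint 0.1875: h = 0.3206 > 0 → [0.125, 0.1875]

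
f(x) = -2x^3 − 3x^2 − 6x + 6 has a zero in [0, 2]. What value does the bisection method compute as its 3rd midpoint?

m = 1, f(m) = -5 (−); new bracket [0, 1]
m = 0.5, f(m) = 2 (+); new bracket [0.5, 1]
m = 0.75, f(m) = -1.03125 (−); new bracket [0.5, 0.75]

0.75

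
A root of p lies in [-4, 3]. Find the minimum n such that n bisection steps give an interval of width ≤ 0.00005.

Width after n steps is 7/2^n. Need 2^n ≥ 7/0.00005 = 140000.
2^17 = 131072 < 140000 ≤ 2^18 = 262144, so n = 18.

18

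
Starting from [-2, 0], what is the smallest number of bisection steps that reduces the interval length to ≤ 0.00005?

Width after n steps is 2/2^n. Need 2^n ≥ 2/0.00005 = 40000.
2^15 = 32768 < 40000 ≤ 2^16 = 65536, so n = 16.

16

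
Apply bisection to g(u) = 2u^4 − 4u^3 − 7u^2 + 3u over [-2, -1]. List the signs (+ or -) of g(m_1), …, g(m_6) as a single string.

m = -1.5, g(m) = 3.375 (+); new bracket [-1.5, -1]
m = -1.25, g(m) = -1.992188 (−); new bracket [-1.5, -1.25]
m = -1.375, g(m) = 0.187988 (+); new bracket [-1.375, -1.25]
m = -1.3125, g(m) = -1.0171 (−); new bracket [-1.375, -1.3125]
m = -1.34375, g(m) = -0.4446 (−); new bracket [-1.375, -1.34375]
m = -1.359375, g(m) = -0.136 (−); new bracket [-1.375, -1.359375]

+-+---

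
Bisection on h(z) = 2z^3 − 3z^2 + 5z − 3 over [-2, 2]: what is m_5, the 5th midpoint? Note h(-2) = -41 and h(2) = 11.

0.875

z = 0 gives h = -3, negative; keep [0, 2]
z = 1 gives h = 1, positive; keep [0, 1]
z = 0.5 gives h = -1, negative; keep [0.5, 1]
z = 0.75 gives h = -0.0938, negative; keep [0.75, 1]
z = 0.875 gives h = 0.418, positive; keep [0.75, 0.875]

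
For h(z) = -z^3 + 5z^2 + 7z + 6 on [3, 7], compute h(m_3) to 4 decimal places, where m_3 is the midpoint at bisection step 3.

-11.8750

z = 5 gives h = 41, positive; keep [5, 7]
z = 6 gives h = 12, positive; keep [6, 7]
z = 6.5 gives h = -11.875, negative; keep [6, 6.5]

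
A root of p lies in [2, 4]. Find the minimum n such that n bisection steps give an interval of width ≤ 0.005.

9

Width after n steps is 2/2^n. Need 2^n ≥ 2/0.005 = 400.
2^8 = 256 < 400 ≤ 2^9 = 512, so n = 9.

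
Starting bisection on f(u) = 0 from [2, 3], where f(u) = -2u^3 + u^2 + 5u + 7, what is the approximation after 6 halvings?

2.265625

u = 2.5 gives f = -5.5, negative; keep [2, 2.5]
u = 2.25 gives f = 0.53125, positive; keep [2.25, 2.5]
u = 2.375 gives f = -2.277344, negative; keep [2.25, 2.375]
u = 2.3125 gives f = -0.8228, negative; keep [2.25, 2.3125]
u = 2.28125 gives f = -0.1334, negative; keep [2.25, 2.28125]
u = 2.265625 gives f = 0.202, positive; keep [2.265625, 2.28125]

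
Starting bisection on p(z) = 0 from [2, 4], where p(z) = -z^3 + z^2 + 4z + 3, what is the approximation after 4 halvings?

2.875

p(3) = -3 < 0, so the root lies in [2, 3]
p(2.5) = 3.625 > 0, so the root lies in [2.5, 3]
p(2.75) = 0.765625 > 0, so the root lies in [2.75, 3]
p(2.875) = -0.998 < 0, so the root lies in [2.75, 2.875]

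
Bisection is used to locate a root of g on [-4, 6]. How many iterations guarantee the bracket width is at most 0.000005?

Width after n steps is 10/2^n. Need 2^n ≥ 10/0.000005 = 2000000.
2^20 = 1048576 < 2000000 ≤ 2^21 = 2097152, so n = 21.

21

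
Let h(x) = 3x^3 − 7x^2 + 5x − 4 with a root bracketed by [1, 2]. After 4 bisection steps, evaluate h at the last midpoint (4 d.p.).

-0.0706

h(1.5) = -2.125 < 0, so the root lies in [1.5, 2]
h(1.75) = -0.609375 < 0, so the root lies in [1.75, 2]
h(1.875) = 0.541016 > 0, so the root lies in [1.75, 1.875]
h(1.8125) = -0.0706 < 0, so the root lies in [1.8125, 1.875]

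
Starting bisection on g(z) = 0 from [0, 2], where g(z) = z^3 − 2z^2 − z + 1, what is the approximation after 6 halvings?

0.53125

m = 1, g(m) = -1 (−); new bracket [0, 1]
m = 0.5, g(m) = 0.125 (+); new bracket [0.5, 1]
m = 0.75, g(m) = -0.453125 (−); new bracket [0.5, 0.75]
m = 0.625, g(m) = -0.1621 (−); new bracket [0.5, 0.625]
m = 0.5625, g(m) = -0.0173 (−); new bracket [0.5, 0.5625]
m = 0.53125, g(m) = 0.0542 (+); new bracket [0.53125, 0.5625]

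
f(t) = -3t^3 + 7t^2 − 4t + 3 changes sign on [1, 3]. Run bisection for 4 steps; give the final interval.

midpoint 2: f = -1 < 0 → [1, 2]
midpoint 1.5: f = 2.625 > 0 → [1.5, 2]
midpoint 1.75: f = 1.359375 > 0 → [1.75, 2]
midpoint 1.875: f = 0.334 > 0 → [1.875, 2]

[1.875, 2]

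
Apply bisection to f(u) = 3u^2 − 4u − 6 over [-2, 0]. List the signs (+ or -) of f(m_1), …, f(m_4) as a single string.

+---

u = -1 gives f = 1, positive; keep [-1, 0]
u = -0.5 gives f = -3.25, negative; keep [-1, -0.5]
u = -0.75 gives f = -1.3125, negative; keep [-1, -0.75]
u = -0.875 gives f = -0.2031, negative; keep [-1, -0.875]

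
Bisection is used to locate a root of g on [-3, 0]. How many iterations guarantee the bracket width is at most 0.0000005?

23

Width after n steps is 3/2^n. Need 2^n ≥ 3/0.0000005 = 6000000.
2^22 = 4194304 < 6000000 ≤ 2^23 = 8388608, so n = 23.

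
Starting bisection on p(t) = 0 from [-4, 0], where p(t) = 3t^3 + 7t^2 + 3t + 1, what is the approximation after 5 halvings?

-1.875

m = -2, p(m) = -1 (−); new bracket [-2, 0]
m = -1, p(m) = 2 (+); new bracket [-2, -1]
m = -1.5, p(m) = 2.125 (+); new bracket [-2, -1.5]
m = -1.75, p(m) = 1.1094 (+); new bracket [-2, -1.75]
m = -1.875, p(m) = 0.209 (+); new bracket [-2, -1.875]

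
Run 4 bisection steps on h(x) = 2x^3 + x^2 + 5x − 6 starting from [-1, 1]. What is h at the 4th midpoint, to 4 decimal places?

0.4805

x = 0 gives h = -6, negative; keep [0, 1]
x = 0.5 gives h = -3, negative; keep [0.5, 1]
x = 0.75 gives h = -0.84375, negative; keep [0.75, 1]
x = 0.875 gives h = 0.4805, positive; keep [0.75, 0.875]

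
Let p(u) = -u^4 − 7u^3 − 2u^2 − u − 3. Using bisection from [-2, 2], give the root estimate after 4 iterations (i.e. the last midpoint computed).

-0.75

p(0) = -3 < 0, so the root lies in [-2, 0]
p(-1) = 2 > 0, so the root lies in [-1, 0]
p(-0.5) = -2.1875 < 0, so the root lies in [-1, -0.5]
p(-0.75) = -0.7383 < 0, so the root lies in [-1, -0.75]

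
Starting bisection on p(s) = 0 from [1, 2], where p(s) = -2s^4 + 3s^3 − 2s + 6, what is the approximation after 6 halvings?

1.734375

midpoint 1.5: p = 3 > 0 → [1.5, 2]
midpoint 1.75: p = -0.179688 < 0 → [1.5, 1.75]
midpoint 1.625: p = 1.677246 > 0 → [1.625, 1.75]
midpoint 1.6875: p = 0.823 > 0 → [1.6875, 1.75]
midpoint 1.71875: p = 0.3412 > 0 → [1.71875, 1.75]
midpoint 1.734375: p = 0.0857 > 0 → [1.734375, 1.75]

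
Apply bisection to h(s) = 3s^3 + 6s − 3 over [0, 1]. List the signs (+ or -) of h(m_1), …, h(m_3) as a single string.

+--

midpoint 0.5: h = 0.375 > 0 → [0, 0.5]
midpoint 0.25: h = -1.453125 < 0 → [0.25, 0.5]
midpoint 0.375: h = -0.591797 < 0 → [0.375, 0.5]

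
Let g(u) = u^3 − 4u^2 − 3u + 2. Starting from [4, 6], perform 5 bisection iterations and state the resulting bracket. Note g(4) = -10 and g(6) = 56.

[4.5, 4.5625]

midpoint 5: g = 12 > 0 → [4, 5]
midpoint 4.5: g = -1.375 < 0 → [4.5, 5]
midpoint 4.75: g = 4.671875 > 0 → [4.5, 4.75]
midpoint 4.625: g = 1.4941 > 0 → [4.5, 4.625]
midpoint 4.5625: g = 0.0217 > 0 → [4.5, 4.5625]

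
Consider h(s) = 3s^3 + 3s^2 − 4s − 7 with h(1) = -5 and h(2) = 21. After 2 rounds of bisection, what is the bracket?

s = 1.5 gives h = 3.875, positive; keep [1, 1.5]
s = 1.25 gives h = -1.453125, negative; keep [1.25, 1.5]

[1.25, 1.5]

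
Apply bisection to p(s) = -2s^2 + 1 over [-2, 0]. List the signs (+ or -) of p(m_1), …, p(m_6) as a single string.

midpoint -1: p = -1 < 0 → [-1, 0]
midpoint -0.5: p = 0.5 > 0 → [-1, -0.5]
midpoint -0.75: p = -0.125 < 0 → [-0.75, -0.5]
midpoint -0.625: p = 0.2188 > 0 → [-0.75, -0.625]
midpoint -0.6875: p = 0.0547 > 0 → [-0.75, -0.6875]
midpoint -0.71875: p = -0.0332 < 0 → [-0.71875, -0.6875]

-+-++-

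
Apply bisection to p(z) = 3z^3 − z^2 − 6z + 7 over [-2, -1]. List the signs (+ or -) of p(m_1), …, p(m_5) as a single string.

+-+-+

z = -1.5 gives p = 3.625, positive; keep [-2, -1.5]
z = -1.75 gives p = -1.640625, negative; keep [-1.75, -1.5]
z = -1.625 gives p = 1.236328, positive; keep [-1.75, -1.625]
z = -1.6875 gives p = -0.1389, negative; keep [-1.6875, -1.625]
z = -1.65625 gives p = 0.5642, positive; keep [-1.6875, -1.65625]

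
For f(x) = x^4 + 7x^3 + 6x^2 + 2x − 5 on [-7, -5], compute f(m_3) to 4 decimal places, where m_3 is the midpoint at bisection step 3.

33.7695

midpoint -6: f = -17 < 0 → [-7, -6]
midpoint -6.5: f = 98.1875 > 0 → [-6.5, -6]
midpoint -6.25: f = 33.769531 > 0 → [-6.25, -6]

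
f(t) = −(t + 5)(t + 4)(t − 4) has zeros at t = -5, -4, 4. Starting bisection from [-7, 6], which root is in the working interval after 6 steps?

4

m = -0.5, f(m) = 70.875 (+); new bracket [-0.5, 6]
m = 2.75, f(m) = 65.390625 (+); new bracket [2.75, 6]
m = 4.375, f(m) = -29.443359 (−); new bracket [2.75, 4.375]
m = 3.5625, f(m) = 28.3298 (+); new bracket [3.5625, 4.375]
m = 3.96875, f(m) = 2.2334 (+); new bracket [3.96875, 4.375]
m = 4.171875, f(m) = -12.8823 (−); new bracket [3.96875, 4.171875]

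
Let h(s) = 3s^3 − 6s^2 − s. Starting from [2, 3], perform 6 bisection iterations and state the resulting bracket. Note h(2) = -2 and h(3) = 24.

[2.140625, 2.15625]

h(2.5) = 6.875 > 0, so the root lies in [2, 2.5]
h(2.25) = 1.546875 > 0, so the root lies in [2, 2.25]
h(2.125) = -0.431641 < 0, so the root lies in [2.125, 2.25]
h(2.1875) = 0.5042 > 0, so the root lies in [2.125, 2.1875]
h(2.15625) = 0.0232 > 0, so the root lies in [2.125, 2.15625]
h(2.140625) = -0.2075 < 0, so the root lies in [2.140625, 2.15625]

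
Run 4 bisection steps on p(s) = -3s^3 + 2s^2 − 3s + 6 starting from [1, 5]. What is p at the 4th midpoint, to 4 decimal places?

m = 3, p(m) = -66 (−); new bracket [1, 3]
m = 2, p(m) = -16 (−); new bracket [1, 2]
m = 1.5, p(m) = -4.125 (−); new bracket [1, 1.5]
m = 1.25, p(m) = -0.4844 (−); new bracket [1, 1.25]

-0.4844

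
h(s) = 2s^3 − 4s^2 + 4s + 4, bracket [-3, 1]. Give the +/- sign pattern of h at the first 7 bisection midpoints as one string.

-++--+-

h(-1) = -6 < 0, so the root lies in [-1, 1]
h(0) = 4 > 0, so the root lies in [-1, 0]
h(-0.5) = 0.75 > 0, so the root lies in [-1, -0.5]
h(-0.75) = -2.0938 < 0, so the root lies in [-0.75, -0.5]
h(-0.625) = -0.5508 < 0, so the root lies in [-0.625, -0.5]
h(-0.5625) = 0.1284 > 0, so the root lies in [-0.625, -0.5625]
h(-0.59375) = -0.2038 < 0, so the root lies in [-0.59375, -0.5625]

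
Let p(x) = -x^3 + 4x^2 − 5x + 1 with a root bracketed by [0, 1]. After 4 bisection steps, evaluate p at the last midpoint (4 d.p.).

m = 0.5, p(m) = -0.625 (−); new bracket [0, 0.5]
m = 0.25, p(m) = -0.015625 (−); new bracket [0, 0.25]
m = 0.125, p(m) = 0.435547 (+); new bracket [0.125, 0.25]
m = 0.1875, p(m) = 0.1965 (+); new bracket [0.1875, 0.25]

0.1965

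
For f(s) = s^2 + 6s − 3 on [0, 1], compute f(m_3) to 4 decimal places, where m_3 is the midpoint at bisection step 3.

-0.6094

s = 0.5 gives f = 0.25, positive; keep [0, 0.5]
s = 0.25 gives f = -1.4375, negative; keep [0.25, 0.5]
s = 0.375 gives f = -0.609375, negative; keep [0.375, 0.5]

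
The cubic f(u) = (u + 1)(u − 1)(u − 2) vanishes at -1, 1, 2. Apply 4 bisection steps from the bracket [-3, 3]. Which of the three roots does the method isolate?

-1

midpoint 0: f = 2 > 0 → [-3, 0]
midpoint -1.5: f = -4.375 < 0 → [-1.5, 0]
midpoint -0.75: f = 1.203125 > 0 → [-1.5, -0.75]
midpoint -1.125: f = -0.8301 < 0 → [-1.125, -0.75]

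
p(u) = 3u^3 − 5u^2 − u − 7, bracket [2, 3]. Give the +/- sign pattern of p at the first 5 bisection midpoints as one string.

+-+++

p(2.5) = 6.125 > 0, so the root lies in [2, 2.5]
p(2.25) = -0.390625 < 0, so the root lies in [2.25, 2.5]
p(2.375) = 2.611328 > 0, so the root lies in [2.25, 2.375]
p(2.3125) = 1.0486 > 0, so the root lies in [2.25, 2.3125]
p(2.28125) = 0.3138 > 0, so the root lies in [2.25, 2.28125]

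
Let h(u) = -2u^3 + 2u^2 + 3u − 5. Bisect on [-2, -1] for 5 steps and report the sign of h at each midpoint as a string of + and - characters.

h(-1.5) = 1.75 > 0, so the root lies in [-1.5, -1]
h(-1.25) = -1.71875 < 0, so the root lies in [-1.5, -1.25]
h(-1.375) = -0.144531 < 0, so the root lies in [-1.5, -1.375]
h(-1.4375) = 0.7612 > 0, so the root lies in [-1.4375, -1.375]
h(-1.40625) = 0.2982 > 0, so the root lies in [-1.40625, -1.375]

+--++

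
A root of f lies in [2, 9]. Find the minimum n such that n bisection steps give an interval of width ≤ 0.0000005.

24

Width after n steps is 7/2^n. Need 2^n ≥ 7/0.0000005 = 14000000.
2^23 = 8388608 < 14000000 ≤ 2^24 = 16777216, so n = 24.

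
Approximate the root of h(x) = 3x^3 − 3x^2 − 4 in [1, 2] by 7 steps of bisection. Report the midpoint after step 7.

1.5546875

m = 1.5, h(m) = -0.625 (−); new bracket [1.5, 2]
m = 1.75, h(m) = 2.890625 (+); new bracket [1.5, 1.75]
m = 1.625, h(m) = 0.951172 (+); new bracket [1.5, 1.625]
m = 1.5625, h(m) = 0.1199 (+); new bracket [1.5, 1.5625]
m = 1.53125, h(m) = -0.2631 (−); new bracket [1.53125, 1.5625]
m = 1.546875, h(m) = -0.0743 (−); new bracket [1.546875, 1.5625]
m = 1.5546875, h(m) = 0.0221 (+); new bracket [1.546875, 1.5546875]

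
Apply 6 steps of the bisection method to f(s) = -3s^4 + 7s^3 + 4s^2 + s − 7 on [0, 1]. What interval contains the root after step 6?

midpoint 0.5: f = -4.8125 < 0 → [0.5, 1]
midpoint 0.75: f = -1.996094 < 0 → [0.75, 1]
midpoint 0.875: f = -0.131592 < 0 → [0.875, 1]
midpoint 0.9375: f = 0.9035 > 0 → [0.875, 0.9375]
midpoint 0.90625: f = 0.3779 > 0 → [0.875, 0.90625]
midpoint 0.890625: f = 0.1211 > 0 → [0.875, 0.890625]

[0.875, 0.890625]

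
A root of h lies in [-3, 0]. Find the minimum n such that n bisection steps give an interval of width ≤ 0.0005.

13

Width after n steps is 3/2^n. Need 2^n ≥ 3/0.0005 = 6000.
2^12 = 4096 < 6000 ≤ 2^13 = 8192, so n = 13.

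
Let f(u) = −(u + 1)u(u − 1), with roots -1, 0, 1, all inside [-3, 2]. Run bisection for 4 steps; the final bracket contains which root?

-1

u = -0.5 gives f = -0.375, negative; keep [-3, -0.5]
u = -1.75 gives f = 3.609375, positive; keep [-1.75, -0.5]
u = -1.125 gives f = 0.298828, positive; keep [-1.125, -0.5]
u = -0.8125 gives f = -0.2761, negative; keep [-1.125, -0.8125]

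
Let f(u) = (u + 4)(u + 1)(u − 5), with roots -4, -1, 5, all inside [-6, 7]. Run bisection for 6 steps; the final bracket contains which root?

u = 0.5 gives f = -30.375, negative; keep [0.5, 7]
u = 3.75 gives f = -46.015625, negative; keep [3.75, 7]
u = 5.375 gives f = 22.412109, positive; keep [3.75, 5.375]
u = 4.5625 gives f = -20.8376, negative; keep [4.5625, 5.375]
u = 4.96875 gives f = -1.6729, negative; keep [4.96875, 5.375]
u = 5.171875 gives f = 9.7294, positive; keep [4.96875, 5.171875]

5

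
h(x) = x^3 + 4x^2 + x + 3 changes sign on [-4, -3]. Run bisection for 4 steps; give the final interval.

[-4, -3.9375]

h(-3.5) = 5.625 > 0, so the root lies in [-4, -3.5]
h(-3.75) = 2.765625 > 0, so the root lies in [-4, -3.75]
h(-3.875) = 1.001953 > 0, so the root lies in [-4, -3.875]
h(-3.9375) = 0.0315 > 0, so the root lies in [-4, -3.9375]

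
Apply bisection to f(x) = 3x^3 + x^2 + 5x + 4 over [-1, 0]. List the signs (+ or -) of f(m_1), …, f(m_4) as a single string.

+-++

midpoint -0.5: f = 1.375 > 0 → [-1, -0.5]
midpoint -0.75: f = -0.453125 < 0 → [-0.75, -0.5]
midpoint -0.625: f = 0.533203 > 0 → [-0.75, -0.625]
midpoint -0.6875: f = 0.0603 > 0 → [-0.75, -0.6875]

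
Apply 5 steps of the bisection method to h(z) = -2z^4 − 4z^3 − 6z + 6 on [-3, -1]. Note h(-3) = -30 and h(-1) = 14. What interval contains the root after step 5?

h(-2) = 18 > 0, so the root lies in [-3, -2]
h(-2.5) = 5.375 > 0, so the root lies in [-3, -2.5]
h(-2.75) = -8.695312 < 0, so the root lies in [-2.75, -2.5]
h(-2.625) = -0.8599 < 0, so the root lies in [-2.625, -2.5]
h(-2.5625) = 2.4453 > 0, so the root lies in [-2.625, -2.5625]

[-2.625, -2.5625]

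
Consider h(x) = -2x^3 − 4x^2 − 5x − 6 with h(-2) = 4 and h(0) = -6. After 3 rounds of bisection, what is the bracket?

m = -1, h(m) = -3 (−); new bracket [-2, -1]
m = -1.5, h(m) = -0.75 (−); new bracket [-2, -1.5]
m = -1.75, h(m) = 1.21875 (+); new bracket [-1.75, -1.5]

[-1.75, -1.5]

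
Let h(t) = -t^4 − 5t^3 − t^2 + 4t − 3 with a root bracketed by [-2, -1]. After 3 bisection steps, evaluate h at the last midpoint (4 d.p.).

-0.9670

h(-1.5) = 0.5625 > 0, so the root lies in [-1.5, -1]
h(-1.25) = -2.238281 < 0, so the root lies in [-1.5, -1.25]
h(-1.375) = -0.967041 < 0, so the root lies in [-1.5, -1.375]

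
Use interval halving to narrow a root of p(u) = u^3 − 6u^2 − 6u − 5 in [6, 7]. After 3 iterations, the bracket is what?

m = 6.5, p(m) = -22.875 (−); new bracket [6.5, 7]
m = 6.75, p(m) = -11.328125 (−); new bracket [6.75, 7]
m = 6.875, p(m) = -4.892578 (−); new bracket [6.875, 7]

[6.875, 7]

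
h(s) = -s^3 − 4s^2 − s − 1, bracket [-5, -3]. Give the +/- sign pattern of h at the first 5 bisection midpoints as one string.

m = -4, h(m) = 3 (+); new bracket [-4, -3]
m = -3.5, h(m) = -3.625 (−); new bracket [-4, -3.5]
m = -3.75, h(m) = -0.765625 (−); new bracket [-4, -3.75]
m = -3.875, h(m) = 0.998 (+); new bracket [-3.875, -3.75]
m = -3.8125, h(m) = 0.0872 (+); new bracket [-3.8125, -3.75]

+--++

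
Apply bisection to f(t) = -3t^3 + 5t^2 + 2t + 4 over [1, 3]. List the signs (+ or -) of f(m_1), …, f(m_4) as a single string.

t = 2 gives f = 4, positive; keep [2, 3]
t = 2.5 gives f = -6.625, negative; keep [2, 2.5]
t = 2.25 gives f = -0.359375, negative; keep [2, 2.25]
t = 2.125 gives f = 2.041, positive; keep [2.125, 2.25]

+--+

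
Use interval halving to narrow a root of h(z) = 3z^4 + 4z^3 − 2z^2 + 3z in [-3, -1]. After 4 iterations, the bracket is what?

z = -2 gives h = 2, positive; keep [-2, -1]
z = -1.5 gives h = -7.3125, negative; keep [-2, -1.5]
z = -1.75 gives h = -4.675781, negative; keep [-2, -1.75]
z = -1.875 gives h = -1.9446, negative; keep [-2, -1.875]

[-2, -1.875]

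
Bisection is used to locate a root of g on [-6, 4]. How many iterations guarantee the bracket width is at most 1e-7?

27

Width after n steps is 10/2^n. Need 2^n ≥ 10/1e-7 = 100000000.
2^26 = 67108864 < 100000000 ≤ 2^27 = 134217728, so n = 27.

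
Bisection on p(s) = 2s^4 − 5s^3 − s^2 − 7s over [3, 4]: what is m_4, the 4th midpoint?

p(3.5) = 49 > 0, so the root lies in [3, 3.5]
p(3.25) = 18.179688 > 0, so the root lies in [3, 3.25]
p(3.125) = 6.506348 > 0, so the root lies in [3, 3.125]
p(3.0625) = 1.4969 > 0, so the root lies in [3, 3.0625]

3.0625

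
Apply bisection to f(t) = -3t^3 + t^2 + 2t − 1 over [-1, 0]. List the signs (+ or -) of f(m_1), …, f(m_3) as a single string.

--+

t = -0.5 gives f = -1.375, negative; keep [-1, -0.5]
t = -0.75 gives f = -0.671875, negative; keep [-1, -0.75]
t = -0.875 gives f = 0.025391, positive; keep [-0.875, -0.75]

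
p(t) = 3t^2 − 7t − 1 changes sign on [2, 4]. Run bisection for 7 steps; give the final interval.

[2.453125, 2.46875]

p(3) = 5 > 0, so the root lies in [2, 3]
p(2.5) = 0.25 > 0, so the root lies in [2, 2.5]
p(2.25) = -1.5625 < 0, so the root lies in [2.25, 2.5]
p(2.375) = -0.7031 < 0, so the root lies in [2.375, 2.5]
p(2.4375) = -0.2383 < 0, so the root lies in [2.4375, 2.5]
p(2.46875) = 0.0029 > 0, so the root lies in [2.4375, 2.46875]
p(2.453125) = -0.1184 < 0, so the root lies in [2.453125, 2.46875]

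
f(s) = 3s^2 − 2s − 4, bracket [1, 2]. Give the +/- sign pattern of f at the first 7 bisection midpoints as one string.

m = 1.5, f(m) = -0.25 (−); new bracket [1.5, 2]
m = 1.75, f(m) = 1.6875 (+); new bracket [1.5, 1.75]
m = 1.625, f(m) = 0.671875 (+); new bracket [1.5, 1.625]
m = 1.5625, f(m) = 0.1992 (+); new bracket [1.5, 1.5625]
m = 1.53125, f(m) = -0.0283 (−); new bracket [1.53125, 1.5625]
m = 1.546875, f(m) = 0.0847 (+); new bracket [1.53125, 1.546875]
m = 1.5390625, f(m) = 0.028 (+); new bracket [1.53125, 1.5390625]

-+++-++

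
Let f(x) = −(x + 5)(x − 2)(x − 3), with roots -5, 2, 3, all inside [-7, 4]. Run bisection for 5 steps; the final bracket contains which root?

-5

f(-1.5) = -55.125 < 0, so the root lies in [-7, -1.5]
f(-4.25) = -33.984375 < 0, so the root lies in [-7, -4.25]
f(-5.625) = 41.103516 > 0, so the root lies in [-5.625, -4.25]
f(-4.9375) = -3.4417 < 0, so the root lies in [-5.625, -4.9375]
f(-5.28125) = 16.9588 > 0, so the root lies in [-5.28125, -4.9375]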